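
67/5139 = 67/5139 = 0.01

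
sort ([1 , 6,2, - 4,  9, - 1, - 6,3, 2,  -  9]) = [ - 9, - 6, - 4,-1,1, 2,2,3, 6,9]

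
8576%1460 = 1276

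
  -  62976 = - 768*82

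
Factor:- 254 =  - 2^1*127^1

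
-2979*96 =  - 285984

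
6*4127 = 24762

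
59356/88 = 1349/2 = 674.50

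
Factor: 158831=17^1*9343^1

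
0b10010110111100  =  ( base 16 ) 25BC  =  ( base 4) 2112330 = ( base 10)9660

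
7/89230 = 7/89230 =0.00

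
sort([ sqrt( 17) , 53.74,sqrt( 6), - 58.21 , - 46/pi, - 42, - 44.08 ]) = [ - 58.21, - 44.08,  -  42, - 46/pi,sqrt(6 ),  sqrt( 17),  53.74 ]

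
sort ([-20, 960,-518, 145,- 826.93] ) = [-826.93, - 518, - 20, 145, 960] 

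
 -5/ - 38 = 5/38 = 0.13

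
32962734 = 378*87203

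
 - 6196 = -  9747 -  - 3551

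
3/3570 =1/1190 = 0.00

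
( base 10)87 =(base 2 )1010111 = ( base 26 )39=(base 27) 36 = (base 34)2J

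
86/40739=86/40739= 0.00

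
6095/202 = 30+35/202 = 30.17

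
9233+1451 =10684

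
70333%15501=8329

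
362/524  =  181/262 = 0.69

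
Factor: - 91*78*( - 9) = 63882 = 2^1*3^3*7^1*13^2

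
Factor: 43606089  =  3^2 * 223^1*21727^1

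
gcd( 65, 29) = 1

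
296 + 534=830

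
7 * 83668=585676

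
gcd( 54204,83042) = 2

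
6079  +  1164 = 7243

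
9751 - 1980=7771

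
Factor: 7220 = 2^2*5^1*19^2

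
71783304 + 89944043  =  161727347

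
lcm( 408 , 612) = 1224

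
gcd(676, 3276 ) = 52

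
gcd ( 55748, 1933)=1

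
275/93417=275/93417 = 0.00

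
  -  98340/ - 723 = 136 + 4/241 = 136.02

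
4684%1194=1102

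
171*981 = 167751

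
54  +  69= 123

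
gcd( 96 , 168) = 24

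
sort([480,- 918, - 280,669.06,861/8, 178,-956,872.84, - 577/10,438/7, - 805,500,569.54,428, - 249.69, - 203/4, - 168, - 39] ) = [ - 956, - 918,- 805, - 280, - 249.69, - 168, - 577/10,-203/4, -39,438/7,861/8,178,428,480, 500, 569.54, 669.06, 872.84]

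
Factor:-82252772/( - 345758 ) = 5875198/24697 = 2^1*7^2 * 24697^(  -  1 ) * 59951^1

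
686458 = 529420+157038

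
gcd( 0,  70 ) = 70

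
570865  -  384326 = 186539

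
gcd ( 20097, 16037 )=203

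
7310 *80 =584800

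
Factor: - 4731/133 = - 3^1 * 7^( - 1)*83^1 = - 249/7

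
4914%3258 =1656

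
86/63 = 1  +  23/63 = 1.37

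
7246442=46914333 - 39667891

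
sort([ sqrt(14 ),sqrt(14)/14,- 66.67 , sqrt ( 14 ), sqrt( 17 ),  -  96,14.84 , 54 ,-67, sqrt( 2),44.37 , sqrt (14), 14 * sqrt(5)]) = [-96,-67,-66.67,sqrt (14 )/14, sqrt( 2 ), sqrt(14), sqrt(14 ),sqrt( 14) , sqrt(17),14.84, 14*sqrt ( 5),44.37, 54]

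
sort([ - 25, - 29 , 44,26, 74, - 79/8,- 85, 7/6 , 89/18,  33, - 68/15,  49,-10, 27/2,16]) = [ - 85, - 29, - 25, - 10, - 79/8, - 68/15,7/6, 89/18,27/2, 16 , 26 , 33 , 44,  49, 74]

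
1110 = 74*15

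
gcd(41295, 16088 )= 1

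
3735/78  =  47 + 23/26= 47.88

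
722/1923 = 722/1923= 0.38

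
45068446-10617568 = 34450878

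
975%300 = 75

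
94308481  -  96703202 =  - 2394721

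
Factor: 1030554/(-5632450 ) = - 515277/2816225 = -  3^2*5^(-2)*7^1 * 127^( - 1 )*887^( - 1 ) * 8179^1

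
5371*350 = 1879850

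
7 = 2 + 5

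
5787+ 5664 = 11451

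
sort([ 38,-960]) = [-960,38 ] 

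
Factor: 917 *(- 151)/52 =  - 2^(- 2)*7^1*13^(-1) * 131^1*151^1 = - 138467/52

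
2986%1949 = 1037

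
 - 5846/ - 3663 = 158/99 = 1.60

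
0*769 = 0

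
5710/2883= 1 + 2827/2883 = 1.98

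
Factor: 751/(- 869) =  - 11^(  -  1 )*79^( - 1)*751^1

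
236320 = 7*33760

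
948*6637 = 6291876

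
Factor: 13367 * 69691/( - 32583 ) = -931559597/32583= -  3^(-1 )*10861^( - 1 )*13367^1 * 69691^1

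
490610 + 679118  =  1169728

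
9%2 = 1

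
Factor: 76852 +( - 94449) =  - 17597 = - 17597^1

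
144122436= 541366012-397243576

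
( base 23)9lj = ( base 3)21012221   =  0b1010010001111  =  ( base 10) 5263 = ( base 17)113A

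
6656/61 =6656/61 = 109.11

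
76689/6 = 25563/2 = 12781.50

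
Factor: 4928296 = 2^3*19^1*32423^1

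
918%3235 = 918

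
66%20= 6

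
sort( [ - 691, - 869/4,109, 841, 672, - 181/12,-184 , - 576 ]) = [- 691,- 576, - 869/4, - 184, - 181/12, 109, 672 , 841]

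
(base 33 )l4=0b1010111001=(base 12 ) 4A1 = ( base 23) 177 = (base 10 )697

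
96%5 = 1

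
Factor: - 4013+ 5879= 1866 = 2^1*3^1*311^1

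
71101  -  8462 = 62639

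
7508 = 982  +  6526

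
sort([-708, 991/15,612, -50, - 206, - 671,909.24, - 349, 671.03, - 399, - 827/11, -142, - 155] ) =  [ - 708 , - 671, - 399, - 349, - 206, - 155,- 142,  -  827/11, - 50,  991/15, 612,671.03,909.24 ] 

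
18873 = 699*27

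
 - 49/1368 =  - 1+1319/1368 = - 0.04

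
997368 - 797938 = 199430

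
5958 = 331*18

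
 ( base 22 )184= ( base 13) 3C1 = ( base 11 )554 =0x298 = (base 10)664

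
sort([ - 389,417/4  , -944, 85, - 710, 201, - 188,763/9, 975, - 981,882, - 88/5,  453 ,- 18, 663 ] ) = [-981, - 944, - 710,-389, - 188,- 18 , - 88/5,  763/9, 85,  417/4, 201, 453,663, 882, 975]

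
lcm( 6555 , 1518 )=144210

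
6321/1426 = 6321/1426 = 4.43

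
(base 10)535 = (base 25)la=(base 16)217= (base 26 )KF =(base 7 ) 1363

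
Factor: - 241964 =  - 2^2*241^1*251^1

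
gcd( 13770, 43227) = 27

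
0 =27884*0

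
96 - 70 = 26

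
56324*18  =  1013832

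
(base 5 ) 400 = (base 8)144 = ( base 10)100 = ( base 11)91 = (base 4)1210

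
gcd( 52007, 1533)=1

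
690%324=42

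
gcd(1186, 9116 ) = 2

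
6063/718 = 8 + 319/718 = 8.44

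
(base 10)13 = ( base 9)14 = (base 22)d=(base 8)15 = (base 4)31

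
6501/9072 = 2167/3024 = 0.72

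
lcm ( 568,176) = 12496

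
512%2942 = 512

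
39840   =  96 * 415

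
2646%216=54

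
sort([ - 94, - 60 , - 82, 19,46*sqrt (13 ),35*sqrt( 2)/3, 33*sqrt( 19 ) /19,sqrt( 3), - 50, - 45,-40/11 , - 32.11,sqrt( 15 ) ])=[ - 94, - 82, - 60, -50, - 45, - 32.11, - 40/11,sqrt(3), sqrt(15),33 * sqrt( 19)/19,  35 * sqrt( 2)/3, 19,46*sqrt(13)]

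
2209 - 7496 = -5287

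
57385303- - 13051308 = 70436611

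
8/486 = 4/243= 0.02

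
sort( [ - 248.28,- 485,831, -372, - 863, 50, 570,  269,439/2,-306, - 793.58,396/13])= [-863, - 793.58, - 485,-372, - 306, - 248.28,396/13 , 50,439/2,269,570,831 ]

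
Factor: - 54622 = -2^1*31^1*881^1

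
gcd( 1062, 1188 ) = 18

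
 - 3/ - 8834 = 3/8834 = 0.00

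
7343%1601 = 939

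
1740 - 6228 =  - 4488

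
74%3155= 74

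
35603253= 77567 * 459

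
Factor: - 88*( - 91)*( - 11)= - 2^3*7^1*11^2*13^1 = - 88088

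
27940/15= 1862 + 2/3 = 1862.67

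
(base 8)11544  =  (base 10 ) 4964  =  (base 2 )1001101100100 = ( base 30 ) 5FE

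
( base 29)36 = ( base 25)3i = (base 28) 39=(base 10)93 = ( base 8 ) 135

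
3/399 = 1/133 = 0.01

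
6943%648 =463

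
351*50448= 17707248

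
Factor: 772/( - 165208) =-1/214 = -2^( - 1 )*107^(-1 ) 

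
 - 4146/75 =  - 1382/25 = - 55.28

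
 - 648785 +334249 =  - 314536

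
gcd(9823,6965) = 1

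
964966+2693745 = 3658711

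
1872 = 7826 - 5954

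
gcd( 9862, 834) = 2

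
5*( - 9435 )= -47175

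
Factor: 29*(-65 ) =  - 1885 = -  5^1*13^1*29^1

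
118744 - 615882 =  - 497138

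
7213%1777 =105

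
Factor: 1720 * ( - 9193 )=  - 15811960 = -2^3*5^1 * 29^1 * 43^1*317^1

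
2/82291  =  2/82291  =  0.00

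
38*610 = 23180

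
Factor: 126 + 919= 1045 = 5^1*  11^1*19^1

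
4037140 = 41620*97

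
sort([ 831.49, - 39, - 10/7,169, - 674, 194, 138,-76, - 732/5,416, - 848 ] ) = [ - 848,-674, - 732/5, - 76,-39, - 10/7,138, 169, 194,  416,831.49]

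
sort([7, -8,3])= [ - 8, 3,  7]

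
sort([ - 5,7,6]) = [ - 5,6, 7 ] 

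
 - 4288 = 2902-7190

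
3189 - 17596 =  - 14407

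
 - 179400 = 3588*(-50)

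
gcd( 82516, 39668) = 4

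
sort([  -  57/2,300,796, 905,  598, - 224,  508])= [ -224, - 57/2 , 300, 508,  598,796,905]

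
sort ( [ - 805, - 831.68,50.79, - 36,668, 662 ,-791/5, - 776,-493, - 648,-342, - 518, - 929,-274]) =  [-929 , - 831.68, - 805, - 776, - 648, - 518 , - 493, - 342,-274,-791/5, - 36,50.79,662,668 ] 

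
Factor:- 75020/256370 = - 2^1*11^2*827^(  -  1)=- 242/827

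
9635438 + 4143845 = 13779283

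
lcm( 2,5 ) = 10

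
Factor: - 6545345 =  - 5^1*523^1*2503^1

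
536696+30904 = 567600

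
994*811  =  806134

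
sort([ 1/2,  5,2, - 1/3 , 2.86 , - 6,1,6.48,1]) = [ - 6, - 1/3,1/2,  1, 1 , 2,2.86,5 , 6.48]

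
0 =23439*0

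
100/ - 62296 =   -  1 + 15549/15574 = - 0.00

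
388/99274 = 194/49637 = 0.00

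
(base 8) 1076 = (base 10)574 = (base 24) NM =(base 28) ke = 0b1000111110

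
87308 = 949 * 92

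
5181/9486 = 1727/3162 = 0.55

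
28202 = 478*59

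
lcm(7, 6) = 42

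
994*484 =481096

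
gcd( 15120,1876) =28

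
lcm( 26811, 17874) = 53622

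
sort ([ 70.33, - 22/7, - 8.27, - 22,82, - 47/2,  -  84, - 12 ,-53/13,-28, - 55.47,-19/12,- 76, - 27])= [ - 84, -76, - 55.47,-28 ,- 27, -47/2, - 22, - 12,-8.27, - 53/13 ,  -  22/7, - 19/12, 70.33,82 ]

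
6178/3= 6178/3   =  2059.33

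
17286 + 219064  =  236350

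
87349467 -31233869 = 56115598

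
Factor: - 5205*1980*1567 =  - 16149345300 = - 2^2*3^3*5^2*11^1*347^1*1567^1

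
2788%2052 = 736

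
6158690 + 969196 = 7127886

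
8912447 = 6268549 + 2643898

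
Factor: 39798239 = 13^1*3061403^1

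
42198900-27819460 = 14379440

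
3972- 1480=2492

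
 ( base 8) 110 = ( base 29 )2E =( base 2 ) 1001000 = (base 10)72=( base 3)2200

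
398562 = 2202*181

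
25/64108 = 25/64108 = 0.00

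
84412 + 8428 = 92840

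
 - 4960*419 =  -  2078240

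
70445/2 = 35222 + 1/2= 35222.50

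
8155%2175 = 1630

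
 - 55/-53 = 55/53 = 1.04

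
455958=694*657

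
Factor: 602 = 2^1*7^1*43^1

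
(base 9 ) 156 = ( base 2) 10000100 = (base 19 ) 6I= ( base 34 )3u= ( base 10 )132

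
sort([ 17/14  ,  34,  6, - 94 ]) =[ - 94,17/14, 6 , 34] 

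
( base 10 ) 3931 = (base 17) da4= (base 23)79L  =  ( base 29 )4jg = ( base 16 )F5B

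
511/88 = 511/88 =5.81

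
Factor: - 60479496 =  - 2^3*3^2 * 7^1*11^1*10909^1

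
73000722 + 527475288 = 600476010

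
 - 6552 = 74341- 80893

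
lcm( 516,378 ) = 32508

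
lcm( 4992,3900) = 124800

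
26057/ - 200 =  - 131 + 143/200 = - 130.28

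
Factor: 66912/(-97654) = - 33456/48827 = -2^4*3^1 * 17^1*41^1 * 157^( - 1) *311^(- 1)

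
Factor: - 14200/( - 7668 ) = 50/27  =  2^1*3^( -3)*5^2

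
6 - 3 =3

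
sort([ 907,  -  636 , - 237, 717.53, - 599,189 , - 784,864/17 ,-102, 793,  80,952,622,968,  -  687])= [ - 784, - 687 ,-636, - 599,-237,-102,864/17, 80, 189,622 , 717.53, 793, 907,952 , 968]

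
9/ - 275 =-9/275=- 0.03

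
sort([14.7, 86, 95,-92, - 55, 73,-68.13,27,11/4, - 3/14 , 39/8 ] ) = [ - 92, - 68.13, - 55, - 3/14, 11/4,39/8,14.7,27,73,86,95]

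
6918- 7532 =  - 614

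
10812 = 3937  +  6875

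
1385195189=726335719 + 658859470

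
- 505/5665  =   - 1 + 1032/1133  =  - 0.09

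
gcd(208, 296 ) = 8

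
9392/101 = 9392/101 = 92.99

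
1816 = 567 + 1249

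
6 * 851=5106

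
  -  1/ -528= 1/528 = 0.00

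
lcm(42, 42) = 42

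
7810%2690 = 2430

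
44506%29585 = 14921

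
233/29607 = 233/29607= 0.01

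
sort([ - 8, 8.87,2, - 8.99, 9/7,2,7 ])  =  [ - 8.99, - 8,9/7,  2,2,7,  8.87 ] 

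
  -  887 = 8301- 9188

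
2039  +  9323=11362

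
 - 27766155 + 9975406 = -17790749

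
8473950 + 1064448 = 9538398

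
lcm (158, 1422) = 1422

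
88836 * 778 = 69114408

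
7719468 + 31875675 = 39595143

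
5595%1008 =555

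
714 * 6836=4880904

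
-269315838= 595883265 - 865199103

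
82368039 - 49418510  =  32949529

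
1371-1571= -200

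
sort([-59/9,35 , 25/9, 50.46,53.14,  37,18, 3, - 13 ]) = [  -  13 ,  -  59/9,  25/9,3,18,35, 37,50.46,53.14] 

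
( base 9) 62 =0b111000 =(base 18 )32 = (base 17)35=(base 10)56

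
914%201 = 110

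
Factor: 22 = 2^1*11^1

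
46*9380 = 431480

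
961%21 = 16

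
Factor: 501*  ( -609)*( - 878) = 2^1*3^2*7^1*29^1*167^1*439^1 = 267885702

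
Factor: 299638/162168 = 2^ (  -  2 )*3^(-1 ) * 29^ (-1 ) * 643^1=643/348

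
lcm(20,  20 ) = 20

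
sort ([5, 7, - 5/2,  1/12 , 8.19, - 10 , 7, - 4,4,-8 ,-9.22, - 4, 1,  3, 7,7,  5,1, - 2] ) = [ - 10, - 9.22, - 8, - 4,- 4,  -  5/2,-2,1/12, 1,1, 3 , 4,  5, 5, 7,7, 7,7,8.19]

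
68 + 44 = 112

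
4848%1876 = 1096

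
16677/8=16677/8=2084.62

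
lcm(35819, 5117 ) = 35819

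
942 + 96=1038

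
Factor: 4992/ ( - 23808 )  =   - 2^( - 1)*13^1 *31^(  -  1) = -  13/62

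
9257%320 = 297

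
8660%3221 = 2218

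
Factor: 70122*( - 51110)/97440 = -2^( - 3 )*7^( - 1 )*13^1*19^1*31^1*269^1 = - 2059733/56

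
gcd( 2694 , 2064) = 6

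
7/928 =7/928  =  0.01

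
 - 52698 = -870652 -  - 817954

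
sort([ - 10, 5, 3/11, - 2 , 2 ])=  [- 10 , - 2, 3/11,  2, 5 ]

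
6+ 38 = 44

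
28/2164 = 7/541 = 0.01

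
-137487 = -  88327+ - 49160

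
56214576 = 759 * 74064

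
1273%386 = 115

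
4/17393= 4/17393 = 0.00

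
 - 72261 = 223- 72484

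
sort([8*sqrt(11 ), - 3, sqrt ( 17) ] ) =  [ - 3, sqrt( 17), 8*sqrt ( 11) ]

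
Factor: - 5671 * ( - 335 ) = 1899785 = 5^1*53^1*67^1*107^1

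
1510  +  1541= 3051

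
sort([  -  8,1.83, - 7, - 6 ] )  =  [ - 8, - 7, - 6, 1.83 ] 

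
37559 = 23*1633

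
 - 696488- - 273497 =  - 422991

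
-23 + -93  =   -116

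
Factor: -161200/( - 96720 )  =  5/3 = 3^( - 1 ) * 5^1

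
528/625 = 528/625 = 0.84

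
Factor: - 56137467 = -3^1*18712489^1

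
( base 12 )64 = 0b1001100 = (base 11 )6A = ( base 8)114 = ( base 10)76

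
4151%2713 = 1438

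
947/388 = 2 + 171/388 = 2.44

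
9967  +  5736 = 15703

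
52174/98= 532+19/49=532.39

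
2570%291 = 242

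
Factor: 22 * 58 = 2^2 * 11^1*29^1 = 1276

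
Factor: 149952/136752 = 2^2 * 7^( - 1)*37^(-1)*71^1 = 284/259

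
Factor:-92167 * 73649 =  - 6788007383 = -37^1 *47^2*53^1 * 1567^1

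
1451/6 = 241 + 5/6 = 241.83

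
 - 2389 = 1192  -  3581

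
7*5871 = 41097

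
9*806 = 7254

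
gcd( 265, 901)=53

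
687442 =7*98206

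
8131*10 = 81310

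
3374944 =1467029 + 1907915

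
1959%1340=619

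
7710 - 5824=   1886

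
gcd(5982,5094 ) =6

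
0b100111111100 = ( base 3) 10111200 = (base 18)7G0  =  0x9fc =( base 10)2556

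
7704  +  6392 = 14096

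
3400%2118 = 1282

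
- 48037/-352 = 4367/32 = 136.47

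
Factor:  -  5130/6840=-3/4 = - 2^(-2 )*3^1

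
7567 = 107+7460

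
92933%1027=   503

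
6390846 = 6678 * 957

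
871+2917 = 3788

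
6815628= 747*9124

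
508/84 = 127/21= 6.05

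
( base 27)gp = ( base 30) f7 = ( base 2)111001001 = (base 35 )D2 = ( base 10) 457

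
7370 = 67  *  110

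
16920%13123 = 3797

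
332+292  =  624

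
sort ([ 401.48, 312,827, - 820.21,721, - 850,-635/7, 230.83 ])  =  [ - 850,-820.21, - 635/7,230.83,312, 401.48, 721,827 ] 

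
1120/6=186 + 2/3 = 186.67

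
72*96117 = 6920424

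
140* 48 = 6720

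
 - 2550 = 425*(  -  6)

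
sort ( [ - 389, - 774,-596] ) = [ - 774, - 596, - 389 ]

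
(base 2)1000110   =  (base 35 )20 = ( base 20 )3A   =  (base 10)70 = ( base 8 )106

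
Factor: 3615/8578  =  2^( - 1)* 3^1 * 5^1*241^1*4289^( - 1 ) 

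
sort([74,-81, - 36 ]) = [-81, - 36,74 ]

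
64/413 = 64/413 = 0.15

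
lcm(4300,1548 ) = 38700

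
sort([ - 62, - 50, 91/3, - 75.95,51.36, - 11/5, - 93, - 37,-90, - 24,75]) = [-93,-90, - 75.95,-62, - 50, - 37, - 24, - 11/5,91/3,51.36,75 ]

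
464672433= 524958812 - 60286379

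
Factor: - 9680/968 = - 10  =  - 2^1*5^1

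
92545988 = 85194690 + 7351298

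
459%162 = 135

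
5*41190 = 205950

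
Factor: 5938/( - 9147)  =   - 2^1*3^( - 1) * 2969^1*3049^ ( - 1)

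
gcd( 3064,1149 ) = 383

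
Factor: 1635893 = 7^1*17^1  *  59^1*233^1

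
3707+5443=9150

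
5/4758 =5/4758 =0.00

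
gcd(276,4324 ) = 92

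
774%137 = 89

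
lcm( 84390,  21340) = 1856580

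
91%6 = 1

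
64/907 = 64/907 = 0.07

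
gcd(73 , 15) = 1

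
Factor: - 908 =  - 2^2*227^1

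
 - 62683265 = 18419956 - 81103221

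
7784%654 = 590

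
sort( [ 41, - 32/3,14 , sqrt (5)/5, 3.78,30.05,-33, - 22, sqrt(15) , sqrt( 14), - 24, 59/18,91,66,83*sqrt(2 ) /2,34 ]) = [ - 33,  -  24, - 22 , - 32/3 , sqrt( 5) /5, 59/18, sqrt (14 ), 3.78, sqrt( 15), 14,30.05, 34,41,83*sqrt(2) /2,66, 91 ]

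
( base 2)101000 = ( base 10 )40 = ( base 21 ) 1j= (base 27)1D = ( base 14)2C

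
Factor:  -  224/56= -2^2= - 4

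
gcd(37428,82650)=6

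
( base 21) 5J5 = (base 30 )2qt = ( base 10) 2609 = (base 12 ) 1615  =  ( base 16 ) a31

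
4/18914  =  2/9457 = 0.00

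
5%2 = 1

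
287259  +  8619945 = 8907204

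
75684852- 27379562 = 48305290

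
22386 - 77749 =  - 55363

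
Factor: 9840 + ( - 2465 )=7375 = 5^3*59^1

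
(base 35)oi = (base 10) 858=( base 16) 35A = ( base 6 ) 3550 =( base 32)QQ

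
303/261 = 101/87 = 1.16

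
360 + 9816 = 10176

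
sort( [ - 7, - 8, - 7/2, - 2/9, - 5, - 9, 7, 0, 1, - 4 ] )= [ - 9, - 8, - 7,  -  5, - 4, - 7/2, - 2/9,  0, 1, 7 ]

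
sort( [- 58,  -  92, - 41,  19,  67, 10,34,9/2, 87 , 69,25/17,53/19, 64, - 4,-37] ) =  [ - 92,-58, - 41,  -  37,  -  4,  25/17 , 53/19,9/2,10 , 19, 34, 64,67,69,87]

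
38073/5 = 7614 + 3/5= 7614.60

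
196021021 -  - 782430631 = 978451652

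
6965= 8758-1793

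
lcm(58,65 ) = 3770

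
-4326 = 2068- 6394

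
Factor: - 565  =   - 5^1 * 113^1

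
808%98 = 24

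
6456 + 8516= 14972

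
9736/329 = 9736/329 = 29.59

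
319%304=15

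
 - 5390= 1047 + -6437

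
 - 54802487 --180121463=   125318976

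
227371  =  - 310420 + 537791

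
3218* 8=25744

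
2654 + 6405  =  9059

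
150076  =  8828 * 17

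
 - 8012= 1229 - 9241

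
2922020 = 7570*386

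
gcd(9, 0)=9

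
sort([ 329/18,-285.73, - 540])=[ - 540, - 285.73 , 329/18 ]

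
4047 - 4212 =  - 165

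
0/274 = 0 = 0.00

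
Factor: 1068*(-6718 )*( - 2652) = 19027633248= 2^5*3^2*13^1*17^1 * 89^1*3359^1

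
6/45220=3/22610  =  0.00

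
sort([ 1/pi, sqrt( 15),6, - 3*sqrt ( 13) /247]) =[ - 3*sqrt(13)/247,1/pi, sqrt( 15), 6 ]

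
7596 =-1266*( - 6)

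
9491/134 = 9491/134= 70.83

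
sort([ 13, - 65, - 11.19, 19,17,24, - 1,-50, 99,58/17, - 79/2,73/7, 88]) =[ - 65 ,  -  50, - 79/2, - 11.19, - 1, 58/17, 73/7,13,17, 19,24,88,99]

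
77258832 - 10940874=66317958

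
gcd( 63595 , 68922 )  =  7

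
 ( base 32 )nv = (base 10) 767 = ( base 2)1011111111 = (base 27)11B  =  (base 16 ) 2FF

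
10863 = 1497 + 9366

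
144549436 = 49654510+94894926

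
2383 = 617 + 1766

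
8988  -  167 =8821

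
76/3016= 19/754 = 0.03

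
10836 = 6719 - -4117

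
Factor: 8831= 8831^1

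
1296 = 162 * 8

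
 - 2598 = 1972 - 4570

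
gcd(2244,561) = 561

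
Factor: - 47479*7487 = -79^1*601^1*7487^1 = -  355475273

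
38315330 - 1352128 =36963202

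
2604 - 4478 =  - 1874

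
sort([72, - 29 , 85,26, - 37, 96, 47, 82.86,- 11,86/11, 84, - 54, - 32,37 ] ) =[ - 54, - 37, - 32,-29,-11,86/11,26,37,47,72,82.86,84, 85, 96]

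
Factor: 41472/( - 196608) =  - 27/128=- 2^( - 7)*3^3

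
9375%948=843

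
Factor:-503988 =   -  2^2*3^1* 41999^1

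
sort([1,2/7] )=[2/7, 1]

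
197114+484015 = 681129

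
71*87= 6177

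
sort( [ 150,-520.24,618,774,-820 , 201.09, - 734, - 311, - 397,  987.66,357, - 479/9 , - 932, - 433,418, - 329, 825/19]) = [ - 932, -820, - 734, - 520.24 , - 433, - 397, - 329, - 311, - 479/9, 825/19, 150,201.09,357,418, 618,774,987.66 ]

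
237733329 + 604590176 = 842323505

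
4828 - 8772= -3944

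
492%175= 142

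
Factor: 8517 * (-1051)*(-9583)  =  85780949961  =  3^1  *  7^1 * 17^1*37^2  *  167^1 * 1051^1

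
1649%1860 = 1649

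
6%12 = 6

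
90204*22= 1984488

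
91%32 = 27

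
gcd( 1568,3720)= 8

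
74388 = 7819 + 66569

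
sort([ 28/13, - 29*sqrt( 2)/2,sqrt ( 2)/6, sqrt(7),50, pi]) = [-29*sqrt(2)/2, sqrt( 2)/6, 28/13 , sqrt( 7), pi,  50 ]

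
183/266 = 183/266 = 0.69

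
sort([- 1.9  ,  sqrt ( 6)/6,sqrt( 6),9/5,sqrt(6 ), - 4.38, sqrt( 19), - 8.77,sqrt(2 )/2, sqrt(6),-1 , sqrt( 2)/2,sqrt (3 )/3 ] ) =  [ - 8.77,-4.38,-1.9,-1, sqrt (6 )/6,  sqrt(3)/3, sqrt(2)/2,sqrt (2)/2,  9/5, sqrt(6),sqrt( 6 ),sqrt(6 ),sqrt (19 )] 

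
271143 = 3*90381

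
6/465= 2/155=0.01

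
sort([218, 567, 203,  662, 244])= [ 203,218,244,567,662]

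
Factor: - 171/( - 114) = 3/2 = 2^( - 1 )*3^1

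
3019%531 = 364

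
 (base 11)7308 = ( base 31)a2g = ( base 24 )gjg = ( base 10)9688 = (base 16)25d8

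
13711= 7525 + 6186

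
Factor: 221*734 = 2^1  *  13^1*17^1*367^1 = 162214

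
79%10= 9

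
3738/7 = 534= 534.00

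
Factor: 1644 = 2^2*3^1*137^1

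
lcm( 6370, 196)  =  12740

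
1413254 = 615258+797996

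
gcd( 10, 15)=5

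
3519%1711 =97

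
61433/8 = 7679 +1/8 = 7679.12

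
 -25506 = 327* ( - 78) 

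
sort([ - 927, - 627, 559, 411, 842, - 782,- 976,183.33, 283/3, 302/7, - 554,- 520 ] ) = [ - 976,-927 , - 782,-627, - 554, - 520,302/7, 283/3,  183.33, 411,  559, 842 ] 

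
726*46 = 33396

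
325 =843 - 518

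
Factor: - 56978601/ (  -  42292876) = 2^( - 2) * 3^1*59^1*89^1 * 971^(  -  1)*3617^1*10889^(  -  1 )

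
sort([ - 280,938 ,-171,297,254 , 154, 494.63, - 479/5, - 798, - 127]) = [ - 798, - 280,-171,- 127, - 479/5,154, 254,297,494.63, 938]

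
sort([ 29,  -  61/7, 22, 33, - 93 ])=[  -  93, - 61/7,22,29,33]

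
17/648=17/648 = 0.03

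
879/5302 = 879/5302 = 0.17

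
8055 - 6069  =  1986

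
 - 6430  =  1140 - 7570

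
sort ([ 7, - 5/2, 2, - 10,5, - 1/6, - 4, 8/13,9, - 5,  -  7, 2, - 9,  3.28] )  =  [ - 10 , - 9,  -  7, - 5, - 4, - 5/2, - 1/6, 8/13,2, 2,3.28, 5, 7, 9]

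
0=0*33331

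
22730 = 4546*5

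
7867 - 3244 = 4623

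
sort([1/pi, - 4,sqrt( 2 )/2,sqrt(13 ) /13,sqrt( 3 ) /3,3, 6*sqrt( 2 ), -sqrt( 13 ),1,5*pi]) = [ - 4, - sqrt( 13 ) , sqrt( 13)/13,1/pi, sqrt ( 3 )/3, sqrt(2 )/2,1,3, 6*sqrt (2),5*pi]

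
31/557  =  31/557 = 0.06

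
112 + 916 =1028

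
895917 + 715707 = 1611624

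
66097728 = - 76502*(  -  864 ) 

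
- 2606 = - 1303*2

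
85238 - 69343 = 15895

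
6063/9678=2021/3226=0.63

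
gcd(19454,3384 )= 2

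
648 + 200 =848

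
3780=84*45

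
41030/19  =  2159+9/19= 2159.47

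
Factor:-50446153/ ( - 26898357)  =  3^( -1 )*19^(-1)  *23^1*471901^( - 1)*2193311^1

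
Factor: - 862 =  - 2^1*431^1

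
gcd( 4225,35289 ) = 1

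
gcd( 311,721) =1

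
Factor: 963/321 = 3 = 3^1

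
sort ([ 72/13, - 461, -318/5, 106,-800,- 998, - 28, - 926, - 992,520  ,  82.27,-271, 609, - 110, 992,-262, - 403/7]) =[ - 998, - 992, - 926, - 800, - 461 ,-271, - 262,- 110,-318/5, - 403/7, -28, 72/13, 82.27, 106, 520, 609, 992 ]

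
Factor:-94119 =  - 3^1*137^1 * 229^1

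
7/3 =2 + 1/3 = 2.33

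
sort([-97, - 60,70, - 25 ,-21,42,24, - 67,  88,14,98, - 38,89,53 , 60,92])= [ - 97, - 67,-60, - 38 ,-25 , - 21,14,24,42 , 53,60, 70,  88,89, 92,  98 ] 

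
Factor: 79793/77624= 2^(-3 )*7^1*31^(-1)*313^(-1 ) * 11399^1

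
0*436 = 0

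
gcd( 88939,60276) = 1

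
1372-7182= - 5810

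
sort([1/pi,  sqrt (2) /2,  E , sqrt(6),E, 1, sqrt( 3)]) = [1/pi,  sqrt(2)/2,1,sqrt( 3),  sqrt(6 ), E,E ]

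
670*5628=3770760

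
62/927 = 62/927 = 0.07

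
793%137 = 108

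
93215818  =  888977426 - 795761608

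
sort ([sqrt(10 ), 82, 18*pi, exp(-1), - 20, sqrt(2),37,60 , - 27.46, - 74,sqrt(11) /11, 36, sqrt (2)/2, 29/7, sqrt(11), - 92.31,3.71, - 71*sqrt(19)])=[-71*sqrt(19),-92.31, - 74, - 27.46, - 20, sqrt ( 11) /11, exp(-1), sqrt(2)/2, sqrt( 2 ), sqrt( 10 ), sqrt (11 ),3.71,29/7, 36, 37, 18*pi,60, 82]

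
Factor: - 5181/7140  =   - 1727/2380= - 2^( - 2) * 5^( - 1)*7^(  -  1)*11^1*17^(-1 )*157^1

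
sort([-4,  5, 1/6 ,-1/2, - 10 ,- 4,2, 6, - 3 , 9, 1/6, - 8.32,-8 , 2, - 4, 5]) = [ -10, - 8.32,-8, - 4,-4,-4, - 3, - 1/2,1/6 , 1/6,  2 , 2,5,  5,6, 9 ] 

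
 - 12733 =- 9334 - 3399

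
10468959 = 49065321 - 38596362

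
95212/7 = 95212/7 = 13601.71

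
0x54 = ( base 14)60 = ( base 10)84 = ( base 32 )2k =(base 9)103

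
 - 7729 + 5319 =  - 2410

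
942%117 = 6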